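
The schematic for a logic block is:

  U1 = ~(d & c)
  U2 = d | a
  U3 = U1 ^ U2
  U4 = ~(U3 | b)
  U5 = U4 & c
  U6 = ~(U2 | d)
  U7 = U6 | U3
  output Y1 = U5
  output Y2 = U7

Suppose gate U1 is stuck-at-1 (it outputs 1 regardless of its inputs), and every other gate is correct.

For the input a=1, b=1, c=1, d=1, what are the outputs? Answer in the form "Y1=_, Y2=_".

Y1=0, Y2=0

Propagate with U1 forced: U1=1 [stuck-at-1], U2=1, U3=0, U4=0, U5=0, U6=0, U7=0.
So the outputs are Y1=0, Y2=0. (Without the fault they would be Y1=0, Y2=1.)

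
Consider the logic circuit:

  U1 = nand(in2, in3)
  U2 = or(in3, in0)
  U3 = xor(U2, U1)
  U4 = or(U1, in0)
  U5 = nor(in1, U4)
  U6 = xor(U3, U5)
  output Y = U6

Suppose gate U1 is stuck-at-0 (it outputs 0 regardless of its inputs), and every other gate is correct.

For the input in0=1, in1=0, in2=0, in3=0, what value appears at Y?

1

Propagate with U1 forced: U1=0 [stuck-at-0], U2=1, U3=1, U4=1, U5=0, U6=1.
So Y = 1. (Without the fault it would be 0.)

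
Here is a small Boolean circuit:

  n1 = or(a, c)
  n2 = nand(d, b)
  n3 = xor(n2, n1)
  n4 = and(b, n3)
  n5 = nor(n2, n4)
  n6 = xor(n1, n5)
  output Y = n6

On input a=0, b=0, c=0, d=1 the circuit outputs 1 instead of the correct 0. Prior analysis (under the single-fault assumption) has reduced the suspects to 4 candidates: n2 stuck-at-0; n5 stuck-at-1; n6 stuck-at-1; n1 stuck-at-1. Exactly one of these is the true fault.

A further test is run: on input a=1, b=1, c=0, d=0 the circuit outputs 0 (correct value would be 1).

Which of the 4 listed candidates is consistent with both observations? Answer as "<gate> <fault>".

Evaluate each candidate on input a=1, b=1, c=0, d=0:
  n2 stuck-at-0: n1=1, n2=0 [stuck-at-0], n3=1, n4=1, n5=0, n6=1 → 1 — eliminated
  n5 stuck-at-1: n1=1, n2=1, n3=0, n4=0, n5=1 [stuck-at-1], n6=0 → 0 — matches
  n6 stuck-at-1: n1=1, n2=1, n3=0, n4=0, n5=0, n6=1 [stuck-at-1] → 1 — eliminated
  n1 stuck-at-1: n1=1 [stuck-at-1], n2=1, n3=0, n4=0, n5=0, n6=1 → 1 — eliminated
Only n5 stuck-at-1 reproduces the observed 0.

n5 stuck-at-1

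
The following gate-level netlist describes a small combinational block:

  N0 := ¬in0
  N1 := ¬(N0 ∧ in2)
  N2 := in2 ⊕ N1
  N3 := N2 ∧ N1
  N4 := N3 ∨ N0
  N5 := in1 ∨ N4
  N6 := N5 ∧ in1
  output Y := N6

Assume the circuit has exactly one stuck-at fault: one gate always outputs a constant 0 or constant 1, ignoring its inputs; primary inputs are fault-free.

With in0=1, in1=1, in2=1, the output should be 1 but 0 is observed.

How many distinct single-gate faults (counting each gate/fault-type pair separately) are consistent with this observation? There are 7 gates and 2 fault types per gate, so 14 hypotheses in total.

Fault-free: N0=0, N1=1, N2=0, N3=0, N4=0, N5=1, N6=1 → 1. Observed 0.
  N0 stuck-at-0: output 1 ✗
  N0 stuck-at-1: output 1 ✗
  N1 stuck-at-0: output 1 ✗
  N1 stuck-at-1: output 1 ✗
  N2 stuck-at-0: output 1 ✗
  N2 stuck-at-1: output 1 ✗
  N3 stuck-at-0: output 1 ✗
  N3 stuck-at-1: output 1 ✗
  N4 stuck-at-0: output 1 ✗
  N4 stuck-at-1: output 1 ✗
  N5 stuck-at-0: output 0 ✓
  N5 stuck-at-1: output 1 ✗
  N6 stuck-at-0: output 0 ✓
  N6 stuck-at-1: output 1 ✗
Consistent faults: {N5 stuck-at-0, N6 stuck-at-0} — 2 in all.

2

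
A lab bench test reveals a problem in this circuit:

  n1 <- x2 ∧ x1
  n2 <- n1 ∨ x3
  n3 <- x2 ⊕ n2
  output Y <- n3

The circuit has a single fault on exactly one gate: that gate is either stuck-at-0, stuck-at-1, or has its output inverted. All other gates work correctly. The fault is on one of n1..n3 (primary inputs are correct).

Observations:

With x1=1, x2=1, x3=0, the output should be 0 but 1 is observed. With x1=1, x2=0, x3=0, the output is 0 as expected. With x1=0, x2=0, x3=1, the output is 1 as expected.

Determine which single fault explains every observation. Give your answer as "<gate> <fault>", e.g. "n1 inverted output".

n1 stuck-at-0

Fault-free values for test 1 (x1=1, x2=1, x3=0): n1=1, n2=1, n3=0, giving Y=0. Observed 1.
Test 1: faults giving observed 1 are {n1 stuck-at-0, n1 inverted output, n2 stuck-at-0, n2 inverted output, n3 stuck-at-1, n3 inverted output}.
Test 2 (x1=1, x2=0, x3=0): fault-free n1=0, n2=0, n3=0 → 0; observed 0. Eliminates n1 inverted output, n2 inverted output, n3 stuck-at-1, n3 inverted output.
Test 3 (x1=0, x2=0, x3=1): fault-free n1=0, n2=1, n3=1 → 1; observed 1. Eliminates n2 stuck-at-0.
Only n1 stuck-at-0 is consistent with every test.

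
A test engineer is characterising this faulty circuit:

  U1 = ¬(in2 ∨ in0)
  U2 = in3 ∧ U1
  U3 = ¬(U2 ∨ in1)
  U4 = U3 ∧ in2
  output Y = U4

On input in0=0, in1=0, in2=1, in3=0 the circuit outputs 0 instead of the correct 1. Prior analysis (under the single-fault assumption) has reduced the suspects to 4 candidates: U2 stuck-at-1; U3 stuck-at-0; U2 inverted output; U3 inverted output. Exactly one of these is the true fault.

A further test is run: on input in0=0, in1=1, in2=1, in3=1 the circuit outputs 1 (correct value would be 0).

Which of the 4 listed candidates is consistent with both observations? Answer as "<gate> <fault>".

Evaluate each candidate on input in0=0, in1=1, in2=1, in3=1:
  U2 stuck-at-1: U1=0, U2=1 [stuck-at-1], U3=0, U4=0 → 0 — eliminated
  U3 stuck-at-0: U1=0, U2=0, U3=0 [stuck-at-0], U4=0 → 0 — eliminated
  U2 inverted output: U1=0, U2=1 [inverted output], U3=0, U4=0 → 0 — eliminated
  U3 inverted output: U1=0, U2=0, U3=1 [inverted output], U4=1 → 1 — matches
Only U3 inverted output reproduces the observed 1.

U3 inverted output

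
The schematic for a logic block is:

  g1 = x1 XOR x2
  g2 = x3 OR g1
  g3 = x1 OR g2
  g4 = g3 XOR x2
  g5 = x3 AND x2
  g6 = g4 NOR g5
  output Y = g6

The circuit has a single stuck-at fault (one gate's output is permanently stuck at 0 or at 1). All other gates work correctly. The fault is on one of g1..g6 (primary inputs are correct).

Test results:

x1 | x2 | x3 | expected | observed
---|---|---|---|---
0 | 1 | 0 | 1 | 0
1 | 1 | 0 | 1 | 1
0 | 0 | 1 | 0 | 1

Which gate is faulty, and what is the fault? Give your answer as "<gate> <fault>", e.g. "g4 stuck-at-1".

g2 stuck-at-0

Fault-free values for test 1 (x1=0, x2=1, x3=0): g1=1, g2=1, g3=1, g4=0, g5=0, g6=1, giving Y=1. Observed 0.
Test 1: faults giving observed 0 are {g1 stuck-at-0, g2 stuck-at-0, g3 stuck-at-0, g4 stuck-at-1, g5 stuck-at-1, g6 stuck-at-0}.
Test 2 (x1=1, x2=1, x3=0): fault-free g1=0, g2=0, g3=1, g4=0, g5=0, g6=1 → 1; observed 1. Eliminates g3 stuck-at-0, g4 stuck-at-1, g5 stuck-at-1, g6 stuck-at-0.
Test 3 (x1=0, x2=0, x3=1): fault-free g1=0, g2=1, g3=1, g4=1, g5=0, g6=0 → 0; observed 1. Eliminates g1 stuck-at-0.
Only g2 stuck-at-0 is consistent with every test.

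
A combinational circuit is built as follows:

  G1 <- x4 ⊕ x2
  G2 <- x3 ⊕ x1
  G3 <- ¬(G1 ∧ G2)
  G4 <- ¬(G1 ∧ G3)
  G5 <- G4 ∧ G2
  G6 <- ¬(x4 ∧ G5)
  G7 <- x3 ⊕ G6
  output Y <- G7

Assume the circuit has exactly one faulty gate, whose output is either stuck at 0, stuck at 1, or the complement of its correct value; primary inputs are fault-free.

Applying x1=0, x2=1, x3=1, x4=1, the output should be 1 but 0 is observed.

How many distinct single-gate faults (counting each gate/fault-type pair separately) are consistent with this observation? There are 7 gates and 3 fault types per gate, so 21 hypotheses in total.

10

Fault-free: G1=0, G2=1, G3=1, G4=1, G5=1, G6=0, G7=1 → 1. Observed 0.
  G1: none of the 3 fault types match ✗
  G2: stuck-at-0, inverted output ✓; others ✗
  G3: none of the 3 fault types match ✗
  G4: stuck-at-0, inverted output ✓; others ✗
  G5: stuck-at-0, inverted output ✓; others ✗
  G6: stuck-at-1, inverted output ✓; others ✗
  G7: stuck-at-0, inverted output ✓; others ✗
Consistent faults: {G2 stuck-at-0, G2 inverted output, G4 stuck-at-0, G4 inverted output, G5 stuck-at-0, G5 inverted output, G6 stuck-at-1, G6 inverted output, G7 stuck-at-0, G7 inverted output} — 10 in all.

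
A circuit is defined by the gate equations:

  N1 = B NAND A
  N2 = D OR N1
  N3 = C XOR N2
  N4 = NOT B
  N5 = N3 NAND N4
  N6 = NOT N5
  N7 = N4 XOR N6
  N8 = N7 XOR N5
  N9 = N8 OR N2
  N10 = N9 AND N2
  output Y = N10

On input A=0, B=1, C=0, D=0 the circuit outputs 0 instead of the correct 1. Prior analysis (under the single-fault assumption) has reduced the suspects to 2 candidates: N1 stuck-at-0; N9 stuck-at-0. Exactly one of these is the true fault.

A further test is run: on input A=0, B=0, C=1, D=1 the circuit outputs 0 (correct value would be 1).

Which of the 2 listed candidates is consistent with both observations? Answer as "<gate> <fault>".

N9 stuck-at-0

Evaluate each candidate on input A=0, B=0, C=1, D=1:
  N1 stuck-at-0: N1=0 [stuck-at-0], N2=1, N3=0, N4=1, N5=1, N6=0, N7=1, N8=0, N9=1, N10=1 → 1 — eliminated
  N9 stuck-at-0: N1=1, N2=1, N3=0, N4=1, N5=1, N6=0, N7=1, N8=0, N9=0 [stuck-at-0], N10=0 → 0 — matches
Only N9 stuck-at-0 reproduces the observed 0.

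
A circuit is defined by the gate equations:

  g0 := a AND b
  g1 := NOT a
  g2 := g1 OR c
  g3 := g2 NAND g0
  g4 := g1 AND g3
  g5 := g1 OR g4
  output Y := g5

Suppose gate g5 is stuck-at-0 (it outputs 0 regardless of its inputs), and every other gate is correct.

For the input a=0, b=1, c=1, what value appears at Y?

Propagate with g5 forced: g0=0, g1=1, g2=1, g3=1, g4=1, g5=0 [stuck-at-0].
So Y = 0. (Without the fault it would be 1.)

0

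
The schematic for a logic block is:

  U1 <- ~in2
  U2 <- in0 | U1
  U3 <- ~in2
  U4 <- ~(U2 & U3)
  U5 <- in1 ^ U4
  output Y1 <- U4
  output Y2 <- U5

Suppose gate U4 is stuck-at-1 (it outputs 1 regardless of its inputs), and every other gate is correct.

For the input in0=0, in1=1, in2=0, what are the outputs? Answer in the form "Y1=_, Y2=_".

Y1=1, Y2=0

Propagate with U4 forced: U1=1, U2=1, U3=1, U4=1 [stuck-at-1], U5=0.
So the outputs are Y1=1, Y2=0. (Without the fault they would be Y1=0, Y2=1.)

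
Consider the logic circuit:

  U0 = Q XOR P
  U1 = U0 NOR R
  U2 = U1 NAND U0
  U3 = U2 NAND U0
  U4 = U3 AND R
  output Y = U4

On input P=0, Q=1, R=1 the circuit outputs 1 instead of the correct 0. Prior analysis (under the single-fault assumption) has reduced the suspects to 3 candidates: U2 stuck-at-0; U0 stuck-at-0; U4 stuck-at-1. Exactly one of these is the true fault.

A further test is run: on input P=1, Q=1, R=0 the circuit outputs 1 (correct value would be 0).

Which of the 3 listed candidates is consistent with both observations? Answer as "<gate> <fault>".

Evaluate each candidate on input P=1, Q=1, R=0:
  U2 stuck-at-0: U0=0, U1=1, U2=0 [stuck-at-0], U3=1, U4=0 → 0 — eliminated
  U0 stuck-at-0: U0=0 [stuck-at-0], U1=1, U2=1, U3=1, U4=0 → 0 — eliminated
  U4 stuck-at-1: U0=0, U1=1, U2=1, U3=1, U4=1 [stuck-at-1] → 1 — matches
Only U4 stuck-at-1 reproduces the observed 1.

U4 stuck-at-1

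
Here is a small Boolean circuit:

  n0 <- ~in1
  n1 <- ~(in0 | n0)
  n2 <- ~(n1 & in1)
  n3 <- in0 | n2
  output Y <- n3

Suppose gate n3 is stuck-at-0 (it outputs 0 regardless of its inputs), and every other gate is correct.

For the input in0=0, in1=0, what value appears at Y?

0

Propagate with n3 forced: n0=1, n1=0, n2=1, n3=0 [stuck-at-0].
So Y = 0. (Without the fault it would be 1.)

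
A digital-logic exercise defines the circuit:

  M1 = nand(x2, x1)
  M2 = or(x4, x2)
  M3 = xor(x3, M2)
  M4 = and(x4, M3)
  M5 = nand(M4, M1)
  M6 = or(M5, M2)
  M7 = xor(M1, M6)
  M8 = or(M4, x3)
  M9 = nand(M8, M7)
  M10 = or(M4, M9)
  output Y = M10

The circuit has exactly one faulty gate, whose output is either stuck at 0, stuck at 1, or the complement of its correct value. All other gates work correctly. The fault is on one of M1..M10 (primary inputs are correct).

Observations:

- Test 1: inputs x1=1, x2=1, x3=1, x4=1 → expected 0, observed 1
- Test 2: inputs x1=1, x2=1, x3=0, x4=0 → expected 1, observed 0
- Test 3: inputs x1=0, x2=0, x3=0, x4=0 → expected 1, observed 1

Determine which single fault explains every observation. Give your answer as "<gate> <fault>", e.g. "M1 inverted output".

Fault-free values for test 1 (x1=1, x2=1, x3=1, x4=1): M1=0, M2=1, M3=0, M4=0, M5=1, M6=1, M7=1, M8=1, M9=0, M10=0, giving Y=0. Observed 1.
Test 1: faults giving observed 1 are {M1 stuck-at-1, M1 inverted output, M2 stuck-at-0, M2 inverted output, M3 stuck-at-1, M3 inverted output, M4 stuck-at-1, M4 inverted output, M6 stuck-at-0, M6 inverted output, M7 stuck-at-0, M7 inverted output, M8 stuck-at-0, M8 inverted output, M9 stuck-at-1, M9 inverted output, M10 stuck-at-1, M10 inverted output}.
Test 2 (x1=1, x2=1, x3=0, x4=0): fault-free M1=0, M2=1, M3=1, M4=0, M5=1, M6=1, M7=1, M8=0, M9=1, M10=1 → 1; observed 0. Eliminates M1 stuck-at-1, M1 inverted output, M2 stuck-at-0, M2 inverted output, M3 stuck-at-1, M3 inverted output, M4 stuck-at-1, M4 inverted output, M6 stuck-at-0, M6 inverted output, M7 stuck-at-0, M7 inverted output, M8 stuck-at-0, M9 stuck-at-1, M10 stuck-at-1.
Test 3 (x1=0, x2=0, x3=0, x4=0): fault-free M1=1, M2=0, M3=0, M4=0, M5=1, M6=1, M7=0, M8=0, M9=1, M10=1 → 1; observed 1. Eliminates M9 inverted output, M10 inverted output.
Only M8 inverted output is consistent with every test.

M8 inverted output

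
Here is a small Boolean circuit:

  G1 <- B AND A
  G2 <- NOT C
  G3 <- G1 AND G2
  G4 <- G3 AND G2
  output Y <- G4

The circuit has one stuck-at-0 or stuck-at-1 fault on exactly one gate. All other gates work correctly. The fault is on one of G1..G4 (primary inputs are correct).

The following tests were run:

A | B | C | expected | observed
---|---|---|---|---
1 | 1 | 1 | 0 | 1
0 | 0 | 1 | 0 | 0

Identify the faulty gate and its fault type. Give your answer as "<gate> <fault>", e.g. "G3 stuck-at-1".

Fault-free values for test 1 (A=1, B=1, C=1): G1=1, G2=0, G3=0, G4=0, giving Y=0. Observed 1.
Test 1: faults giving observed 1 are {G2 stuck-at-1, G4 stuck-at-1}.
Test 2 (A=0, B=0, C=1): fault-free G1=0, G2=0, G3=0, G4=0 → 0; observed 0. Eliminates G4 stuck-at-1.
Only G2 stuck-at-1 is consistent with every test.

G2 stuck-at-1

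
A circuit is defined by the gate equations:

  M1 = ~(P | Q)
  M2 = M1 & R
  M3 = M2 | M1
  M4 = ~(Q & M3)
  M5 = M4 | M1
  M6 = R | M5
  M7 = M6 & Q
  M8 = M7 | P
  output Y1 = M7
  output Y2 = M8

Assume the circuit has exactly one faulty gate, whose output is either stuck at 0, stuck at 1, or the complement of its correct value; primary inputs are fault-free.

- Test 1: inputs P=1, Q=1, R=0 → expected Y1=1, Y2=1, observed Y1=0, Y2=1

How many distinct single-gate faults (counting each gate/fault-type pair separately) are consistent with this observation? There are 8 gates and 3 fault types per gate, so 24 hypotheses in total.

Fault-free: M1=0, M2=0, M3=0, M4=1, M5=1, M6=1, M7=1, M8=1 → Y1=1, Y2=1. Observed Y1=0, Y2=1.
  M1: none of the 3 fault types match ✗
  M2: stuck-at-1, inverted output ✓; others ✗
  M3: stuck-at-1, inverted output ✓; others ✗
  M4: stuck-at-0, inverted output ✓; others ✗
  M5: stuck-at-0, inverted output ✓; others ✗
  M6: stuck-at-0, inverted output ✓; others ✗
  M7: stuck-at-0, inverted output ✓; others ✗
  M8: none of the 3 fault types match ✗
Consistent faults: {M2 stuck-at-1, M2 inverted output, M3 stuck-at-1, M3 inverted output, M4 stuck-at-0, M4 inverted output, M5 stuck-at-0, M5 inverted output, M6 stuck-at-0, M6 inverted output, M7 stuck-at-0, M7 inverted output} — 12 in all.

12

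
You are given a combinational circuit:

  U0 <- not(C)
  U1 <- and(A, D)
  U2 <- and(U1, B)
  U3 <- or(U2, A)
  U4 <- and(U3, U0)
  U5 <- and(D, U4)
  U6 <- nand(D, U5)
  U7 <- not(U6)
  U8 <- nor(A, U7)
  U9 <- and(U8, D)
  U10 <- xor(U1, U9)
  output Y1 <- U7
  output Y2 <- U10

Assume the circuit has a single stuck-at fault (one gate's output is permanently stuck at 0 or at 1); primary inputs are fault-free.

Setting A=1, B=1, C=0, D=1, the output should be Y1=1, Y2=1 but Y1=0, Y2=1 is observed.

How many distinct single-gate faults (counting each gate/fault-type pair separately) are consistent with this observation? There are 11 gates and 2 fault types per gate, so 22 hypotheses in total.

6

Fault-free: U0=1, U1=1, U2=1, U3=1, U4=1, U5=1, U6=0, U7=1, U8=0, U9=0, U10=1 → Y1=1, Y2=1. Observed Y1=0, Y2=1.
  U0: stuck-at-0 ✓; others ✗
  U1: none of the 2 fault types match ✗
  U2: none of the 2 fault types match ✗
  U3: stuck-at-0 ✓; others ✗
  U4: stuck-at-0 ✓; others ✗
  U5: stuck-at-0 ✓; others ✗
  U6: stuck-at-1 ✓; others ✗
  U7: stuck-at-0 ✓; others ✗
  U8: none of the 2 fault types match ✗
  U9: none of the 2 fault types match ✗
  U10: none of the 2 fault types match ✗
Consistent faults: {U0 stuck-at-0, U3 stuck-at-0, U4 stuck-at-0, U5 stuck-at-0, U6 stuck-at-1, U7 stuck-at-0} — 6 in all.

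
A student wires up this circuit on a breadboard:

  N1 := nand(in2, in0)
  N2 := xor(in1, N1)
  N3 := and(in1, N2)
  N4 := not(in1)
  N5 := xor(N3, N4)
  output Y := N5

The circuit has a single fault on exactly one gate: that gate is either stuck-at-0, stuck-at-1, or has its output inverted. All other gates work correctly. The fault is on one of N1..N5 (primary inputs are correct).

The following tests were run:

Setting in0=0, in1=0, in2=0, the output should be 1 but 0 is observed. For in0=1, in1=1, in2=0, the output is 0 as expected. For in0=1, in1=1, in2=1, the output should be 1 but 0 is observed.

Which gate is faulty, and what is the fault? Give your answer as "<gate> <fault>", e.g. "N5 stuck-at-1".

Fault-free values for test 1 (in0=0, in1=0, in2=0): N1=1, N2=1, N3=0, N4=1, N5=1, giving Y=1. Observed 0.
Test 1: faults giving observed 0 are {N3 stuck-at-1, N3 inverted output, N4 stuck-at-0, N4 inverted output, N5 stuck-at-0, N5 inverted output}.
Test 2 (in0=1, in1=1, in2=0): fault-free N1=1, N2=0, N3=0, N4=0, N5=0 → 0; observed 0. Eliminates N3 stuck-at-1, N3 inverted output, N4 inverted output, N5 inverted output.
Test 3 (in0=1, in1=1, in2=1): fault-free N1=0, N2=1, N3=1, N4=0, N5=1 → 1; observed 0. Eliminates N4 stuck-at-0.
Only N5 stuck-at-0 is consistent with every test.

N5 stuck-at-0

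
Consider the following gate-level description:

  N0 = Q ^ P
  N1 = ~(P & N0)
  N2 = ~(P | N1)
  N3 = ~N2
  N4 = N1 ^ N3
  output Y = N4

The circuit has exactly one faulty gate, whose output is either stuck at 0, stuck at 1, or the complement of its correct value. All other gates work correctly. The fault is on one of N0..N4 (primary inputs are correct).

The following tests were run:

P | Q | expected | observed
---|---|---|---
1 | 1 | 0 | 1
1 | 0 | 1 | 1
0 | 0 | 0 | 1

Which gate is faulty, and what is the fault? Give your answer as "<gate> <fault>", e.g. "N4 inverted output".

N4 stuck-at-1

Fault-free values for test 1 (P=1, Q=1): N0=0, N1=1, N2=0, N3=1, N4=0, giving Y=0. Observed 1.
Test 1: faults giving observed 1 are {N0 stuck-at-1, N0 inverted output, N1 stuck-at-0, N1 inverted output, N2 stuck-at-1, N2 inverted output, N3 stuck-at-0, N3 inverted output, N4 stuck-at-1, N4 inverted output}.
Test 2 (P=1, Q=0): fault-free N0=1, N1=0, N2=0, N3=1, N4=1 → 1; observed 1. Eliminates N0 inverted output, N1 inverted output, N2 stuck-at-1, N2 inverted output, N3 stuck-at-0, N3 inverted output, N4 inverted output.
Test 3 (P=0, Q=0): fault-free N0=0, N1=1, N2=0, N3=1, N4=0 → 0; observed 1. Eliminates N0 stuck-at-1, N1 stuck-at-0.
Only N4 stuck-at-1 is consistent with every test.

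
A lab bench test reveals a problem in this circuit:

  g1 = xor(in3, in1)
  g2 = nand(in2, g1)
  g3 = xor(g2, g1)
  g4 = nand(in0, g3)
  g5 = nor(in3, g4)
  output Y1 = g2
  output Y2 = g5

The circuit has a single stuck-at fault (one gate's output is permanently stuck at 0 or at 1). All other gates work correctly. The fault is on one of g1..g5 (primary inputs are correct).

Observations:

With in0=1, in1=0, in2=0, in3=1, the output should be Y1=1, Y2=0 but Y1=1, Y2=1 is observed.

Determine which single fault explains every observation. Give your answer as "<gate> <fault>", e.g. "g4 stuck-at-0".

Fault-free values for test 1 (in0=1, in1=0, in2=0, in3=1): g1=1, g2=1, g3=0, g4=1, g5=0, giving Y1=1, Y2=0. Observed Y1=1, Y2=1.
Test 1: faults giving observed Y1=1, Y2=1 are {g5 stuck-at-1}.
Only g5 stuck-at-1 is consistent with every test.

g5 stuck-at-1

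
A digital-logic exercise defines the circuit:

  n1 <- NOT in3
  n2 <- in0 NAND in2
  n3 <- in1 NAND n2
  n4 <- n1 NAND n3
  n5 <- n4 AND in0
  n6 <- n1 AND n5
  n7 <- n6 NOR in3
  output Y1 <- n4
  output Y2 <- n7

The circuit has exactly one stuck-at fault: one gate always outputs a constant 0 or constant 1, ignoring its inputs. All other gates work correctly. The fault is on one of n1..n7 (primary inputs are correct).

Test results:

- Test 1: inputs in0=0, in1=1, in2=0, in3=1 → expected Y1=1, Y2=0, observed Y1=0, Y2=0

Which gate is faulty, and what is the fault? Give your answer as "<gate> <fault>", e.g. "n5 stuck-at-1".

n4 stuck-at-0

Fault-free values for test 1 (in0=0, in1=1, in2=0, in3=1): n1=0, n2=1, n3=0, n4=1, n5=0, n6=0, n7=0, giving Y1=1, Y2=0. Observed Y1=0, Y2=0.
Test 1: faults giving observed Y1=0, Y2=0 are {n4 stuck-at-0}.
Only n4 stuck-at-0 is consistent with every test.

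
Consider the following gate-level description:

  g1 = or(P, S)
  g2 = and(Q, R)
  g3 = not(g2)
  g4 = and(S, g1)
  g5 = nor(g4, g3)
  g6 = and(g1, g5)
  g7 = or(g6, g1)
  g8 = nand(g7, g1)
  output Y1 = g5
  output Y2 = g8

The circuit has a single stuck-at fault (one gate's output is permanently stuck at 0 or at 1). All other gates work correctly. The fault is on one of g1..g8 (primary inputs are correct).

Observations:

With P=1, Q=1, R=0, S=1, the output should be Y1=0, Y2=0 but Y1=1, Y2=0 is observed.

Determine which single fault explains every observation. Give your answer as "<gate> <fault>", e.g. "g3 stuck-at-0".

Fault-free values for test 1 (P=1, Q=1, R=0, S=1): g1=1, g2=0, g3=1, g4=1, g5=0, g6=0, g7=1, g8=0, giving Y1=0, Y2=0. Observed Y1=1, Y2=0.
Test 1: faults giving observed Y1=1, Y2=0 are {g5 stuck-at-1}.
Only g5 stuck-at-1 is consistent with every test.

g5 stuck-at-1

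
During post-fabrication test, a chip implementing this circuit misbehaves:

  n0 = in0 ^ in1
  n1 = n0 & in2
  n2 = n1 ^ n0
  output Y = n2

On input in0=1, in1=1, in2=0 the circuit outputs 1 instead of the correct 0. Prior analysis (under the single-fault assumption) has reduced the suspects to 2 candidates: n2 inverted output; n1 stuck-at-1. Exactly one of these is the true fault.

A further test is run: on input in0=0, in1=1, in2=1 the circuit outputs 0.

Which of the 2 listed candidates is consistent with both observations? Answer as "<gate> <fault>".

n1 stuck-at-1

Evaluate each candidate on input in0=0, in1=1, in2=1:
  n2 inverted output: n0=1, n1=1, n2=1 [inverted output] → 1 — eliminated
  n1 stuck-at-1: n0=1, n1=1 [stuck-at-1], n2=0 → 0 — matches
Only n1 stuck-at-1 reproduces the observed 0.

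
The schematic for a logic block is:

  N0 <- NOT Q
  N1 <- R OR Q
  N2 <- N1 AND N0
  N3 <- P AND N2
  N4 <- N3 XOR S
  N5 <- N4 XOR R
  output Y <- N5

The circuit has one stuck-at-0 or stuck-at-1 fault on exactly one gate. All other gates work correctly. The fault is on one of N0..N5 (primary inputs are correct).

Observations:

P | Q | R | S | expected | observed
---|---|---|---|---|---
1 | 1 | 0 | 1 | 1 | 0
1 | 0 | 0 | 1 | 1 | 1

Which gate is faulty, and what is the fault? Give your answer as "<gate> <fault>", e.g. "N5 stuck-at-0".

N0 stuck-at-1

Fault-free values for test 1 (P=1, Q=1, R=0, S=1): N0=0, N1=1, N2=0, N3=0, N4=1, N5=1, giving Y=1. Observed 0.
Test 1: faults giving observed 0 are {N0 stuck-at-1, N2 stuck-at-1, N3 stuck-at-1, N4 stuck-at-0, N5 stuck-at-0}.
Test 2 (P=1, Q=0, R=0, S=1): fault-free N0=1, N1=0, N2=0, N3=0, N4=1, N5=1 → 1; observed 1. Eliminates N2 stuck-at-1, N3 stuck-at-1, N4 stuck-at-0, N5 stuck-at-0.
Only N0 stuck-at-1 is consistent with every test.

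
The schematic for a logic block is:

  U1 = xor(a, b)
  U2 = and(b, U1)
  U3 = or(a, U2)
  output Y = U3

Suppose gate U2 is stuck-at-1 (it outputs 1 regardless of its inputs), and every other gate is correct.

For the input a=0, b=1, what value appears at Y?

1

Propagate with U2 forced: U1=1, U2=1 [stuck-at-1], U3=1.
So Y = 1. (Same as the fault-free value — the fault is masked on this input.)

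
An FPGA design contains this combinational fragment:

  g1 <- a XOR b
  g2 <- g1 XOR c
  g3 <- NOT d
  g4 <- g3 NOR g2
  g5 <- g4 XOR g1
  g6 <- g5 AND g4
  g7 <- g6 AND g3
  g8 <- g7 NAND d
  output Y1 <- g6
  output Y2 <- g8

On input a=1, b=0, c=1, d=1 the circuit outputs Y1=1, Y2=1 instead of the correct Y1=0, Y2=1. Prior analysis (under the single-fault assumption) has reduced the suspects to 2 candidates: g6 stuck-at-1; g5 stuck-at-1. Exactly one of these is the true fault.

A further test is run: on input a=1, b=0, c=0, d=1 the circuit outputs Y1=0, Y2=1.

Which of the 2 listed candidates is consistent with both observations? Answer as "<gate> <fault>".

Evaluate each candidate on input a=1, b=0, c=0, d=1:
  g6 stuck-at-1: g1=1, g2=1, g3=0, g4=0, g5=1, g6=1 [stuck-at-1], g7=0, g8=1 → Y1=1, Y2=1 — eliminated
  g5 stuck-at-1: g1=1, g2=1, g3=0, g4=0, g5=1 [stuck-at-1], g6=0, g7=0, g8=1 → Y1=0, Y2=1 — matches
Only g5 stuck-at-1 reproduces the observed Y1=0, Y2=1.

g5 stuck-at-1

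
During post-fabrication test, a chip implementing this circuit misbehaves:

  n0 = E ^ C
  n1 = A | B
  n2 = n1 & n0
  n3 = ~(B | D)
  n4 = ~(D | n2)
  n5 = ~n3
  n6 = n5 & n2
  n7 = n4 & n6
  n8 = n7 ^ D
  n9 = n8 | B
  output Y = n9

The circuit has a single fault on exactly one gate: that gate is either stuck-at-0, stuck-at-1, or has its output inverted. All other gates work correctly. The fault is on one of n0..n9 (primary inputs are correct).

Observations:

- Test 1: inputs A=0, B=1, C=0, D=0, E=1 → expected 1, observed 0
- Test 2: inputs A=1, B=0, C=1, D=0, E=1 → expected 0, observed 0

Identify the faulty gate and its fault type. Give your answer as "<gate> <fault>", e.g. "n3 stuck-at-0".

n9 stuck-at-0

Fault-free values for test 1 (A=0, B=1, C=0, D=0, E=1): n0=1, n1=1, n2=1, n3=0, n4=0, n5=1, n6=1, n7=0, n8=0, n9=1, giving Y=1. Observed 0.
Test 1: faults giving observed 0 are {n9 stuck-at-0, n9 inverted output}.
Test 2 (A=1, B=0, C=1, D=0, E=1): fault-free n0=0, n1=1, n2=0, n3=1, n4=1, n5=0, n6=0, n7=0, n8=0, n9=0 → 0; observed 0. Eliminates n9 inverted output.
Only n9 stuck-at-0 is consistent with every test.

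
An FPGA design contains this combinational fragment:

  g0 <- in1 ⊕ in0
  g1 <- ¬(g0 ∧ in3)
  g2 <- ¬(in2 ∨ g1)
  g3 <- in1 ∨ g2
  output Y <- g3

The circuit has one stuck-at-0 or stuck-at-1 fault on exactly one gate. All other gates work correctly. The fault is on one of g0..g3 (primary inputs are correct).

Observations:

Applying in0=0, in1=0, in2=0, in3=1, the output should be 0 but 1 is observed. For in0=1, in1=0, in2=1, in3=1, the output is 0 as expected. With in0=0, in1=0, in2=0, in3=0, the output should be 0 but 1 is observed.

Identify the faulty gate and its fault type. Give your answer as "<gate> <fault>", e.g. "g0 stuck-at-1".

g1 stuck-at-0

Fault-free values for test 1 (in0=0, in1=0, in2=0, in3=1): g0=0, g1=1, g2=0, g3=0, giving Y=0. Observed 1.
Test 1: faults giving observed 1 are {g0 stuck-at-1, g1 stuck-at-0, g2 stuck-at-1, g3 stuck-at-1}.
Test 2 (in0=1, in1=0, in2=1, in3=1): fault-free g0=1, g1=0, g2=0, g3=0 → 0; observed 0. Eliminates g2 stuck-at-1, g3 stuck-at-1.
Test 3 (in0=0, in1=0, in2=0, in3=0): fault-free g0=0, g1=1, g2=0, g3=0 → 0; observed 1. Eliminates g0 stuck-at-1.
Only g1 stuck-at-0 is consistent with every test.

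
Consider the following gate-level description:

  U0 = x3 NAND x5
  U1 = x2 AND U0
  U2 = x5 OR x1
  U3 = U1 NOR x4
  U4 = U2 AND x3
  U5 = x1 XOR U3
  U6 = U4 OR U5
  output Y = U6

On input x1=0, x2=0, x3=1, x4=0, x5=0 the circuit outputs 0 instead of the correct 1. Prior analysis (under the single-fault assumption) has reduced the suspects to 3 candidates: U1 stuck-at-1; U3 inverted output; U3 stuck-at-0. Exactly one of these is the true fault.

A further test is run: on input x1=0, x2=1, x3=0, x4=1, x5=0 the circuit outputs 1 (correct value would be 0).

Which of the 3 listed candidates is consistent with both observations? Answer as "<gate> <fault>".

U3 inverted output

Evaluate each candidate on input x1=0, x2=1, x3=0, x4=1, x5=0:
  U1 stuck-at-1: U0=1, U1=1 [stuck-at-1], U2=0, U3=0, U4=0, U5=0, U6=0 → 0 — eliminated
  U3 inverted output: U0=1, U1=1, U2=0, U3=1 [inverted output], U4=0, U5=1, U6=1 → 1 — matches
  U3 stuck-at-0: U0=1, U1=1, U2=0, U3=0 [stuck-at-0], U4=0, U5=0, U6=0 → 0 — eliminated
Only U3 inverted output reproduces the observed 1.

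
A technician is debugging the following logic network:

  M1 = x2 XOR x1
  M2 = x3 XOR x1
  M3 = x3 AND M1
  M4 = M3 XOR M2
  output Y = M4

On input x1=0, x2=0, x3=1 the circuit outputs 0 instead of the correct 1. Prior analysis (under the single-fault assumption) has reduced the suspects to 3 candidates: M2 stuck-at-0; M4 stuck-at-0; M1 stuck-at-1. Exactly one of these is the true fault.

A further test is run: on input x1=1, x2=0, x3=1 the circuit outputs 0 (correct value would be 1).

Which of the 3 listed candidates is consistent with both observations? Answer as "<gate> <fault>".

M4 stuck-at-0

Evaluate each candidate on input x1=1, x2=0, x3=1:
  M2 stuck-at-0: M1=1, M2=0 [stuck-at-0], M3=1, M4=1 → 1 — eliminated
  M4 stuck-at-0: M1=1, M2=0, M3=1, M4=0 [stuck-at-0] → 0 — matches
  M1 stuck-at-1: M1=1 [stuck-at-1], M2=0, M3=1, M4=1 → 1 — eliminated
Only M4 stuck-at-0 reproduces the observed 0.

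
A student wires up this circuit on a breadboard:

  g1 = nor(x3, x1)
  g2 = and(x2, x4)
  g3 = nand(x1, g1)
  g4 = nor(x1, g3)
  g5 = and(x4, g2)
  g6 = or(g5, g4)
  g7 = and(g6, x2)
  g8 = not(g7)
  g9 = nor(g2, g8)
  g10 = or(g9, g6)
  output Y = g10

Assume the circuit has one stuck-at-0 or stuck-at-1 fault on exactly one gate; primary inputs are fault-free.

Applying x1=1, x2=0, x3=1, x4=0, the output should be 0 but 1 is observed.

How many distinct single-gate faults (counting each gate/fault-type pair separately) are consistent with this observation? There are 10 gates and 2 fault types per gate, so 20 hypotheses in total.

7

Fault-free: g1=0, g2=0, g3=1, g4=0, g5=0, g6=0, g7=0, g8=1, g9=0, g10=0 → 0. Observed 1.
  g1: none of the 2 fault types match ✗
  g2: none of the 2 fault types match ✗
  g3: none of the 2 fault types match ✗
  g4: stuck-at-1 ✓; others ✗
  g5: stuck-at-1 ✓; others ✗
  g6: stuck-at-1 ✓; others ✗
  g7: stuck-at-1 ✓; others ✗
  g8: stuck-at-0 ✓; others ✗
  g9: stuck-at-1 ✓; others ✗
  g10: stuck-at-1 ✓; others ✗
Consistent faults: {g4 stuck-at-1, g5 stuck-at-1, g6 stuck-at-1, g7 stuck-at-1, g8 stuck-at-0, g9 stuck-at-1, g10 stuck-at-1} — 7 in all.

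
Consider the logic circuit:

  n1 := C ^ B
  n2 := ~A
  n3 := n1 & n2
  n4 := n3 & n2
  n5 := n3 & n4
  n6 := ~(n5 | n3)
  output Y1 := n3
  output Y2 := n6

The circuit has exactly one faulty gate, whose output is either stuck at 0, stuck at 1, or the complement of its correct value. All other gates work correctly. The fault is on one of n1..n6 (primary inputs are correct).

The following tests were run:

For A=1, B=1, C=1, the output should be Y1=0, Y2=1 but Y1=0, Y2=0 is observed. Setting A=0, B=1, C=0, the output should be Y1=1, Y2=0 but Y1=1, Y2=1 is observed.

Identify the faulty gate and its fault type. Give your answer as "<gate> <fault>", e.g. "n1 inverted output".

n6 inverted output

Fault-free values for test 1 (A=1, B=1, C=1): n1=0, n2=0, n3=0, n4=0, n5=0, n6=1, giving Y1=0, Y2=1. Observed Y1=0, Y2=0.
Test 1: faults giving observed Y1=0, Y2=0 are {n5 stuck-at-1, n5 inverted output, n6 stuck-at-0, n6 inverted output}.
Test 2 (A=0, B=1, C=0): fault-free n1=1, n2=1, n3=1, n4=1, n5=1, n6=0 → Y1=1, Y2=0; observed Y1=1, Y2=1. Eliminates n5 stuck-at-1, n5 inverted output, n6 stuck-at-0.
Only n6 inverted output is consistent with every test.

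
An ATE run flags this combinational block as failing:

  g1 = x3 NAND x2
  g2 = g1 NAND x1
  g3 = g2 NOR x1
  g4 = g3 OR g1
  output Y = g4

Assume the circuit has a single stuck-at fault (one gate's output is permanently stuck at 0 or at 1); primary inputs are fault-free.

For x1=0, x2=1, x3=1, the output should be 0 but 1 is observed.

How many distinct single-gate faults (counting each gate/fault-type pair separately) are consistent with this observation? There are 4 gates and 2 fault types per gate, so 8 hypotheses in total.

4

Fault-free: g1=0, g2=1, g3=0, g4=0 → 0. Observed 1.
  g1 stuck-at-0: output 0 ✗
  g1 stuck-at-1: output 1 ✓
  g2 stuck-at-0: output 1 ✓
  g2 stuck-at-1: output 0 ✗
  g3 stuck-at-0: output 0 ✗
  g3 stuck-at-1: output 1 ✓
  g4 stuck-at-0: output 0 ✗
  g4 stuck-at-1: output 1 ✓
Consistent faults: {g1 stuck-at-1, g2 stuck-at-0, g3 stuck-at-1, g4 stuck-at-1} — 4 in all.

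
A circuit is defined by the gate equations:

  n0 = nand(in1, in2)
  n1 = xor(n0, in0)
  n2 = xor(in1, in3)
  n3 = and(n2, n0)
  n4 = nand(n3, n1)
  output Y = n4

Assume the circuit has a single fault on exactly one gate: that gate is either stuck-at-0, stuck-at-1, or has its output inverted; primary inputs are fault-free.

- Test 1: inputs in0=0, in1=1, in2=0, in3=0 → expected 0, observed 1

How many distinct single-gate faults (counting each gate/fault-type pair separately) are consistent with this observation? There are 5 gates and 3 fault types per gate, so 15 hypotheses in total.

10

Fault-free: n0=1, n1=1, n2=1, n3=1, n4=0 → 0. Observed 1.
  n0: stuck-at-0, inverted output ✓; others ✗
  n1: stuck-at-0, inverted output ✓; others ✗
  n2: stuck-at-0, inverted output ✓; others ✗
  n3: stuck-at-0, inverted output ✓; others ✗
  n4: stuck-at-1, inverted output ✓; others ✗
Consistent faults: {n0 stuck-at-0, n0 inverted output, n1 stuck-at-0, n1 inverted output, n2 stuck-at-0, n2 inverted output, n3 stuck-at-0, n3 inverted output, n4 stuck-at-1, n4 inverted output} — 10 in all.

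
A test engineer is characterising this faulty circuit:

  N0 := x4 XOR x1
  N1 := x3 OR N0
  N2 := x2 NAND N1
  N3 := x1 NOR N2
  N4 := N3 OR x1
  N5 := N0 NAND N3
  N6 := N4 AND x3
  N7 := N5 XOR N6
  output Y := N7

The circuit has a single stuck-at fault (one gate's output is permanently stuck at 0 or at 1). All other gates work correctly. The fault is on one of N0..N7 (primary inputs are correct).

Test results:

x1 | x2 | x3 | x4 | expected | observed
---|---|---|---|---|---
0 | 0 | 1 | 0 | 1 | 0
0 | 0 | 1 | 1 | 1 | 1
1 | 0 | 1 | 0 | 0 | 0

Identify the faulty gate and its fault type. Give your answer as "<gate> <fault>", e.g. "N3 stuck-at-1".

Fault-free values for test 1 (x1=0, x2=0, x3=1, x4=0): N0=0, N1=1, N2=1, N3=0, N4=0, N5=1, N6=0, N7=1, giving Y=1. Observed 0.
Test 1: faults giving observed 0 are {N2 stuck-at-0, N3 stuck-at-1, N4 stuck-at-1, N5 stuck-at-0, N6 stuck-at-1, N7 stuck-at-0}.
Test 2 (x1=0, x2=0, x3=1, x4=1): fault-free N0=1, N1=1, N2=1, N3=0, N4=0, N5=1, N6=0, N7=1 → 1; observed 1. Eliminates N4 stuck-at-1, N5 stuck-at-0, N6 stuck-at-1, N7 stuck-at-0.
Test 3 (x1=1, x2=0, x3=1, x4=0): fault-free N0=1, N1=1, N2=1, N3=0, N4=1, N5=1, N6=1, N7=0 → 0; observed 0. Eliminates N3 stuck-at-1.
Only N2 stuck-at-0 is consistent with every test.

N2 stuck-at-0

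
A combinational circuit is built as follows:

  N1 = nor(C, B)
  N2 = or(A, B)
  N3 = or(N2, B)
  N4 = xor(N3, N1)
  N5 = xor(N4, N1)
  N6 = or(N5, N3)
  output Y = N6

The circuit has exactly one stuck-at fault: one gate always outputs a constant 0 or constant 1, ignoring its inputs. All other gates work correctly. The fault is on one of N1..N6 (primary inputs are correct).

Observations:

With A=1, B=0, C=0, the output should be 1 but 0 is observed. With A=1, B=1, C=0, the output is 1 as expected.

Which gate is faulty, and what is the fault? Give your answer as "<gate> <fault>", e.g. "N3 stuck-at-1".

Fault-free values for test 1 (A=1, B=0, C=0): N1=1, N2=1, N3=1, N4=0, N5=1, N6=1, giving Y=1. Observed 0.
Test 1: faults giving observed 0 are {N2 stuck-at-0, N3 stuck-at-0, N6 stuck-at-0}.
Test 2 (A=1, B=1, C=0): fault-free N1=0, N2=1, N3=1, N4=1, N5=1, N6=1 → 1; observed 1. Eliminates N3 stuck-at-0, N6 stuck-at-0.
Only N2 stuck-at-0 is consistent with every test.

N2 stuck-at-0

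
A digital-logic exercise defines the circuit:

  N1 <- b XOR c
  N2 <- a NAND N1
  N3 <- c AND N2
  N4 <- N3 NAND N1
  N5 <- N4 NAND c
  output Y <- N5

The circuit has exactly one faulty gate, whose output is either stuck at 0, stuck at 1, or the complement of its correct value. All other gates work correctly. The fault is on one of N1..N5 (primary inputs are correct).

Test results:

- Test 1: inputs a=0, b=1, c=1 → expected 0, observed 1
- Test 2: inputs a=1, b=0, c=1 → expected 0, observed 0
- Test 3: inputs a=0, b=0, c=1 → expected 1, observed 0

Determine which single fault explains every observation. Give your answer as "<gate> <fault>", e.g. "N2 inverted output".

Fault-free values for test 1 (a=0, b=1, c=1): N1=0, N2=1, N3=1, N4=1, N5=0, giving Y=0. Observed 1.
Test 1: faults giving observed 1 are {N1 stuck-at-1, N1 inverted output, N4 stuck-at-0, N4 inverted output, N5 stuck-at-1, N5 inverted output}.
Test 2 (a=1, b=0, c=1): fault-free N1=1, N2=0, N3=0, N4=1, N5=0 → 0; observed 0. Eliminates N4 stuck-at-0, N4 inverted output, N5 stuck-at-1, N5 inverted output.
Test 3 (a=0, b=0, c=1): fault-free N1=1, N2=1, N3=1, N4=0, N5=1 → 1; observed 0. Eliminates N1 stuck-at-1.
Only N1 inverted output is consistent with every test.

N1 inverted output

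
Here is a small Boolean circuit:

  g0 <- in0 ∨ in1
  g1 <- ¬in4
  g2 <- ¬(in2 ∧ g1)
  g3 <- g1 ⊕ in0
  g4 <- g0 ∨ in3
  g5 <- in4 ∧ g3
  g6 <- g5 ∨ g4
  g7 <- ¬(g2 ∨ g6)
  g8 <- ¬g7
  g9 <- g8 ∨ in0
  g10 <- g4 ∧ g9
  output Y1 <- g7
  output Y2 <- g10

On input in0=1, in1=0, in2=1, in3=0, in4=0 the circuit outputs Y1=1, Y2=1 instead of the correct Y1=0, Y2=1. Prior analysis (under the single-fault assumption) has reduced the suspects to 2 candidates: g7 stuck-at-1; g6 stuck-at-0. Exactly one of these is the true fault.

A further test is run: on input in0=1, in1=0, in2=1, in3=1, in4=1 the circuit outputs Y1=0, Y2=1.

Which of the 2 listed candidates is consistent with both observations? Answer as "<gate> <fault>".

Evaluate each candidate on input in0=1, in1=0, in2=1, in3=1, in4=1:
  g7 stuck-at-1: g0=1, g1=0, g2=1, g3=1, g4=1, g5=1, g6=1, g7=1 [stuck-at-1], g8=0, g9=1, g10=1 → Y1=1, Y2=1 — eliminated
  g6 stuck-at-0: g0=1, g1=0, g2=1, g3=1, g4=1, g5=1, g6=0 [stuck-at-0], g7=0, g8=1, g9=1, g10=1 → Y1=0, Y2=1 — matches
Only g6 stuck-at-0 reproduces the observed Y1=0, Y2=1.

g6 stuck-at-0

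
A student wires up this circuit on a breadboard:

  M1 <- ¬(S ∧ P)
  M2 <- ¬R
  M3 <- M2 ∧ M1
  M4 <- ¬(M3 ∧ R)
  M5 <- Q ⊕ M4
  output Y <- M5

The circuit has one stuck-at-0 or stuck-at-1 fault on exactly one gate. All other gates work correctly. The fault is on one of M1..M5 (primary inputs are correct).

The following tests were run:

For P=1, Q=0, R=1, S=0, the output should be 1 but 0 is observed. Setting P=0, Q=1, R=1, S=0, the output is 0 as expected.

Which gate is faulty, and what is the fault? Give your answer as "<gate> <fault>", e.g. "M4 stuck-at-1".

Fault-free values for test 1 (P=1, Q=0, R=1, S=0): M1=1, M2=0, M3=0, M4=1, M5=1, giving Y=1. Observed 0.
Test 1: faults giving observed 0 are {M2 stuck-at-1, M3 stuck-at-1, M4 stuck-at-0, M5 stuck-at-0}.
Test 2 (P=0, Q=1, R=1, S=0): fault-free M1=1, M2=0, M3=0, M4=1, M5=0 → 0; observed 0. Eliminates M2 stuck-at-1, M3 stuck-at-1, M4 stuck-at-0.
Only M5 stuck-at-0 is consistent with every test.

M5 stuck-at-0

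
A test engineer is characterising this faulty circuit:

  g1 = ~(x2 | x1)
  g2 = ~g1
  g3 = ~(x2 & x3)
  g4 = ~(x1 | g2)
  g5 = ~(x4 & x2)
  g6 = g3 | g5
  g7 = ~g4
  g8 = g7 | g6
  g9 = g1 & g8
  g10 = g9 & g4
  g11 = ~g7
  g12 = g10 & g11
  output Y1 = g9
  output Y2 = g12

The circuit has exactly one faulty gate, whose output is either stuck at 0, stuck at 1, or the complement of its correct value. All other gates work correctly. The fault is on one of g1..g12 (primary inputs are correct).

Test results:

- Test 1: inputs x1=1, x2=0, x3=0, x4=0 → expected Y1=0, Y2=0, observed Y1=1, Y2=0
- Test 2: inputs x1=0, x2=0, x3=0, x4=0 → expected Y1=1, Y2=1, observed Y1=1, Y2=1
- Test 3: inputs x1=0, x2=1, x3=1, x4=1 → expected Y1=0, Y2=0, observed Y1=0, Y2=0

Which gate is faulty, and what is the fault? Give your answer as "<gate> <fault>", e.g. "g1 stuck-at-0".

g1 stuck-at-1

Fault-free values for test 1 (x1=1, x2=0, x3=0, x4=0): g1=0, g2=1, g3=1, g4=0, g5=1, g6=1, g7=1, g8=1, g9=0, g10=0, g11=0, g12=0, giving Y1=0, Y2=0. Observed Y1=1, Y2=0.
Test 1: faults giving observed Y1=1, Y2=0 are {g1 stuck-at-1, g1 inverted output, g9 stuck-at-1, g9 inverted output}.
Test 2 (x1=0, x2=0, x3=0, x4=0): fault-free g1=1, g2=0, g3=1, g4=1, g5=1, g6=1, g7=0, g8=1, g9=1, g10=1, g11=1, g12=1 → Y1=1, Y2=1; observed Y1=1, Y2=1. Eliminates g1 inverted output, g9 inverted output.
Test 3 (x1=0, x2=1, x3=1, x4=1): fault-free g1=0, g2=1, g3=0, g4=0, g5=0, g6=0, g7=1, g8=1, g9=0, g10=0, g11=0, g12=0 → Y1=0, Y2=0; observed Y1=0, Y2=0. Eliminates g9 stuck-at-1.
Only g1 stuck-at-1 is consistent with every test.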